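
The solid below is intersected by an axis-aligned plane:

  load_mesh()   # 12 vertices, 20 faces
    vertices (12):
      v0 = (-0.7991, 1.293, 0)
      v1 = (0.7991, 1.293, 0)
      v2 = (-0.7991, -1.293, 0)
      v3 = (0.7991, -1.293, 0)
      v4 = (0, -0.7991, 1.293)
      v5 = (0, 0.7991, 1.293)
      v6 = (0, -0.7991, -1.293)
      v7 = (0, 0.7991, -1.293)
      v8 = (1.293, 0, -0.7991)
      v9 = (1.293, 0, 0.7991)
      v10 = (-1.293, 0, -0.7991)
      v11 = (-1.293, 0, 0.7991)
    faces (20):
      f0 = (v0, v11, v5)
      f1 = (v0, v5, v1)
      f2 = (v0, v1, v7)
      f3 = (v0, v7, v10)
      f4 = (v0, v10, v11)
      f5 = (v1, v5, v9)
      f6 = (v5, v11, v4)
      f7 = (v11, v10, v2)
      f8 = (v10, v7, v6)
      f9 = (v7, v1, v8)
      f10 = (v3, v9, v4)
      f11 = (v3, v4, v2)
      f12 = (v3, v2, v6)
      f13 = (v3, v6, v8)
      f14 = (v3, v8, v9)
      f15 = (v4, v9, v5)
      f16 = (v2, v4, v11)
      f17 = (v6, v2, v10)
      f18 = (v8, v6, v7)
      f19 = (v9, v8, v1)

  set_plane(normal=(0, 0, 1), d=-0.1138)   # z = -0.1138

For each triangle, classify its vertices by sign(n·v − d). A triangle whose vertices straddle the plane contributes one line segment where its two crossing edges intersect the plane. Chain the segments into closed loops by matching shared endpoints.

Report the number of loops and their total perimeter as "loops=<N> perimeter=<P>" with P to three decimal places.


loops=1 perimeter=8.459

Straddling triangles (10 of 20):
  (v0,v1,v7) [++-] → (0.728769, 1.24953, -0.1138)–(-0.728769, 1.24953, -0.1138)  len=1.4575
  (v0,v7,v10) [+--] → (-0.728769, 1.24953, -0.1138)–(-0.869436, 1.10886, -0.1138)  len=0.1989
  (v0,v10,v11) [+-+] → (-0.869436, 1.10886, -0.1138)–(-1.293, 0, -0.1138)  len=1.1870
  (v11,v10,v2) [+-+] → (-1.293, 0, -0.1138)–(-0.869436, -1.10886, -0.1138)  len=1.1870
  (v7,v1,v8) [-+-] → (0.728769, 1.24953, -0.1138)–(0.869436, 1.10886, -0.1138)  len=0.1989
  (v3,v2,v6) [++-] → (-0.728769, -1.24953, -0.1138)–(0.728769, -1.24953, -0.1138)  len=1.4575
  (v3,v6,v8) [+--] → (0.728769, -1.24953, -0.1138)–(0.869436, -1.10886, -0.1138)  len=0.1989
  (v3,v8,v9) [+-+] → (0.869436, -1.10886, -0.1138)–(1.293, 0, -0.1138)  len=1.1870
  (v6,v2,v10) [-+-] → (-0.728769, -1.24953, -0.1138)–(-0.869436, -1.10886, -0.1138)  len=0.1989
  (v9,v8,v1) [+-+] → (1.293, 0, -0.1138)–(0.869436, 1.10886, -0.1138)  len=1.1870

Chained into 1 loop(s):
  loop 1: 10 segments, perimeter = 8.4588
Total perimeter = 8.459


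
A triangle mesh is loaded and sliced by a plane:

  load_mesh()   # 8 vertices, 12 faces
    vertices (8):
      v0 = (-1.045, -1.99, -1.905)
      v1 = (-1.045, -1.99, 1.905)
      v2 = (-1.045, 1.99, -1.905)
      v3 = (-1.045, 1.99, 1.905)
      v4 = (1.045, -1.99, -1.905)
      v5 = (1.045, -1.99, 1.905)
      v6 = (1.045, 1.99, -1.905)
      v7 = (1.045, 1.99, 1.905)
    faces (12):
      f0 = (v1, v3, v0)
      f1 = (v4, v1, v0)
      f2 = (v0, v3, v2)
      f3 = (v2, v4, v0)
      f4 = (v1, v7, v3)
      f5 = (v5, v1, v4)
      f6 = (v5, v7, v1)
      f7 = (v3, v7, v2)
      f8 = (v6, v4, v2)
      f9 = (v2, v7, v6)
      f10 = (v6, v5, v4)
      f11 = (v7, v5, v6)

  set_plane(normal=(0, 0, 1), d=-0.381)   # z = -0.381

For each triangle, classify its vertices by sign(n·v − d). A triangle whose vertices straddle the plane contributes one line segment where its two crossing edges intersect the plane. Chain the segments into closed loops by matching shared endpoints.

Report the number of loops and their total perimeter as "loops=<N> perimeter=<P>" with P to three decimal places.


loops=1 perimeter=12.140

Straddling triangles (8 of 12):
  (v1,v3,v0) [++-] → (-1.045, -0.398, -0.381)–(-1.045, -1.99, -0.381)  len=1.5920
  (v4,v1,v0) [-+-] → (0.209, -1.99, -0.381)–(-1.045, -1.99, -0.381)  len=1.2540
  (v0,v3,v2) [-+-] → (-1.045, -0.398, -0.381)–(-1.045, 1.99, -0.381)  len=2.3880
  (v5,v1,v4) [++-] → (0.209, -1.99, -0.381)–(1.045, -1.99, -0.381)  len=0.8360
  (v3,v7,v2) [++-] → (-0.209, 1.99, -0.381)–(-1.045, 1.99, -0.381)  len=0.8360
  (v2,v7,v6) [-+-] → (-0.209, 1.99, -0.381)–(1.045, 1.99, -0.381)  len=1.2540
  (v6,v5,v4) [-+-] → (1.045, 0.398, -0.381)–(1.045, -1.99, -0.381)  len=2.3880
  (v7,v5,v6) [++-] → (1.045, 0.398, -0.381)–(1.045, 1.99, -0.381)  len=1.5920

Chained into 1 loop(s):
  loop 1: 8 segments, perimeter = 12.1400
Total perimeter = 12.140


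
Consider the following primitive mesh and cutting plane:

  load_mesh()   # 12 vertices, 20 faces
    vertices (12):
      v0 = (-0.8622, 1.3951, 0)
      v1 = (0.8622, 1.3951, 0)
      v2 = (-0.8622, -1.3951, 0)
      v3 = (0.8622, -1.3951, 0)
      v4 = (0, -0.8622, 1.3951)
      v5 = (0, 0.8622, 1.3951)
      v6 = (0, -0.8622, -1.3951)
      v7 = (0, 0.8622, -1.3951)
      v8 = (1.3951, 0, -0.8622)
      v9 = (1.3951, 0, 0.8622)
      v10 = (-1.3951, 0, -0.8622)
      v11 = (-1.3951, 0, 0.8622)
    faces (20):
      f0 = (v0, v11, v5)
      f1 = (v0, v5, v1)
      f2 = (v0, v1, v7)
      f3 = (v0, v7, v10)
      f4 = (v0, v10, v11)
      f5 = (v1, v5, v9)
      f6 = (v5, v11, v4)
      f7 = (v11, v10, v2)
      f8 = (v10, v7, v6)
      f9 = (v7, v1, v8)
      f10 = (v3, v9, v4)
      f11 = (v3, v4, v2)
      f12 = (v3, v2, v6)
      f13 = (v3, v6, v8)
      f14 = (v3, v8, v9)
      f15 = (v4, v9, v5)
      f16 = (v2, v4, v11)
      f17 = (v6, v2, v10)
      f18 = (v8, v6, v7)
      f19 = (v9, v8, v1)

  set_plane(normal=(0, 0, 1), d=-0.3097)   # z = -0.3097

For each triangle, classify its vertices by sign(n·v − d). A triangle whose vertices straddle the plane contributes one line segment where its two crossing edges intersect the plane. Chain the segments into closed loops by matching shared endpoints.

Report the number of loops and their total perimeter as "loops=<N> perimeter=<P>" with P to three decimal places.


Straddling triangles (10 of 20):
  (v0,v1,v7) [++-] → (0.670799, 1.2768, -0.3097)–(-0.670799, 1.2768, -0.3097)  len=1.3416
  (v0,v7,v10) [+--] → (-0.670799, 1.2768, -0.3097)–(-1.05362, 0.893984, -0.3097)  len=0.5414
  (v0,v10,v11) [+-+] → (-1.05362, 0.893984, -0.3097)–(-1.3951, 0, -0.3097)  len=0.9570
  (v11,v10,v2) [+-+] → (-1.3951, 0, -0.3097)–(-1.05362, -0.893984, -0.3097)  len=0.9570
  (v7,v1,v8) [-+-] → (0.670799, 1.2768, -0.3097)–(1.05362, 0.893984, -0.3097)  len=0.5414
  (v3,v2,v6) [++-] → (-0.670799, -1.2768, -0.3097)–(0.670799, -1.2768, -0.3097)  len=1.3416
  (v3,v6,v8) [+--] → (0.670799, -1.2768, -0.3097)–(1.05362, -0.893984, -0.3097)  len=0.5414
  (v3,v8,v9) [+-+] → (1.05362, -0.893984, -0.3097)–(1.3951, 0, -0.3097)  len=0.9570
  (v6,v2,v10) [-+-] → (-0.670799, -1.2768, -0.3097)–(-1.05362, -0.893984, -0.3097)  len=0.5414
  (v9,v8,v1) [+-+] → (1.3951, 0, -0.3097)–(1.05362, 0.893984, -0.3097)  len=0.9570

Chained into 1 loop(s):
  loop 1: 10 segments, perimeter = 8.6767
Total perimeter = 8.677

loops=1 perimeter=8.677


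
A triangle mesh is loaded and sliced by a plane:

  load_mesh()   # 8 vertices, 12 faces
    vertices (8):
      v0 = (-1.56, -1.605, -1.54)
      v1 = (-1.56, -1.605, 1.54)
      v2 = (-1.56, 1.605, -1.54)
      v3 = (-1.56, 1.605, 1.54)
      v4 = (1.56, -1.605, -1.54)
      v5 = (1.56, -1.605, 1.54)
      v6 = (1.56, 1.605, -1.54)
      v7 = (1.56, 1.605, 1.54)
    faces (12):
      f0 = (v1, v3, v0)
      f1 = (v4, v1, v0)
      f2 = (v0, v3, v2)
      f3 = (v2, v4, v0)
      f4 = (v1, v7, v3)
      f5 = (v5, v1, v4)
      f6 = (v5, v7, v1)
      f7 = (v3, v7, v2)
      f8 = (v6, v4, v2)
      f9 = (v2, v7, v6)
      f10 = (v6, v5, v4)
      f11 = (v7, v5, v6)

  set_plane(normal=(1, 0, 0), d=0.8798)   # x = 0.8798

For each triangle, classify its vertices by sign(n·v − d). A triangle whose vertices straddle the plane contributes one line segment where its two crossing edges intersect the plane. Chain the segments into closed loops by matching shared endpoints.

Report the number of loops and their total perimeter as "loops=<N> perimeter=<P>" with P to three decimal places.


loops=1 perimeter=12.580

Straddling triangles (8 of 12):
  (v4,v1,v0) [+--] → (0.8798, -1.605, -0.868521)–(0.8798, -1.605, -1.54)  len=0.6715
  (v2,v4,v0) [-+-] → (0.8798, -0.905179, -1.54)–(0.8798, -1.605, -1.54)  len=0.6998
  (v1,v7,v3) [-+-] → (0.8798, 0.905179, 1.54)–(0.8798, 1.605, 1.54)  len=0.6998
  (v5,v1,v4) [+-+] → (0.8798, -1.605, 1.54)–(0.8798, -1.605, -0.868521)  len=2.4085
  (v5,v7,v1) [++-] → (0.8798, 0.905179, 1.54)–(0.8798, -1.605, 1.54)  len=2.5102
  (v3,v7,v2) [-+-] → (0.8798, 1.605, 1.54)–(0.8798, 1.605, 0.868521)  len=0.6715
  (v6,v4,v2) [++-] → (0.8798, -0.905179, -1.54)–(0.8798, 1.605, -1.54)  len=2.5102
  (v2,v7,v6) [-++] → (0.8798, 1.605, 0.868521)–(0.8798, 1.605, -1.54)  len=2.4085

Chained into 1 loop(s):
  loop 1: 8 segments, perimeter = 12.5800
Total perimeter = 12.580


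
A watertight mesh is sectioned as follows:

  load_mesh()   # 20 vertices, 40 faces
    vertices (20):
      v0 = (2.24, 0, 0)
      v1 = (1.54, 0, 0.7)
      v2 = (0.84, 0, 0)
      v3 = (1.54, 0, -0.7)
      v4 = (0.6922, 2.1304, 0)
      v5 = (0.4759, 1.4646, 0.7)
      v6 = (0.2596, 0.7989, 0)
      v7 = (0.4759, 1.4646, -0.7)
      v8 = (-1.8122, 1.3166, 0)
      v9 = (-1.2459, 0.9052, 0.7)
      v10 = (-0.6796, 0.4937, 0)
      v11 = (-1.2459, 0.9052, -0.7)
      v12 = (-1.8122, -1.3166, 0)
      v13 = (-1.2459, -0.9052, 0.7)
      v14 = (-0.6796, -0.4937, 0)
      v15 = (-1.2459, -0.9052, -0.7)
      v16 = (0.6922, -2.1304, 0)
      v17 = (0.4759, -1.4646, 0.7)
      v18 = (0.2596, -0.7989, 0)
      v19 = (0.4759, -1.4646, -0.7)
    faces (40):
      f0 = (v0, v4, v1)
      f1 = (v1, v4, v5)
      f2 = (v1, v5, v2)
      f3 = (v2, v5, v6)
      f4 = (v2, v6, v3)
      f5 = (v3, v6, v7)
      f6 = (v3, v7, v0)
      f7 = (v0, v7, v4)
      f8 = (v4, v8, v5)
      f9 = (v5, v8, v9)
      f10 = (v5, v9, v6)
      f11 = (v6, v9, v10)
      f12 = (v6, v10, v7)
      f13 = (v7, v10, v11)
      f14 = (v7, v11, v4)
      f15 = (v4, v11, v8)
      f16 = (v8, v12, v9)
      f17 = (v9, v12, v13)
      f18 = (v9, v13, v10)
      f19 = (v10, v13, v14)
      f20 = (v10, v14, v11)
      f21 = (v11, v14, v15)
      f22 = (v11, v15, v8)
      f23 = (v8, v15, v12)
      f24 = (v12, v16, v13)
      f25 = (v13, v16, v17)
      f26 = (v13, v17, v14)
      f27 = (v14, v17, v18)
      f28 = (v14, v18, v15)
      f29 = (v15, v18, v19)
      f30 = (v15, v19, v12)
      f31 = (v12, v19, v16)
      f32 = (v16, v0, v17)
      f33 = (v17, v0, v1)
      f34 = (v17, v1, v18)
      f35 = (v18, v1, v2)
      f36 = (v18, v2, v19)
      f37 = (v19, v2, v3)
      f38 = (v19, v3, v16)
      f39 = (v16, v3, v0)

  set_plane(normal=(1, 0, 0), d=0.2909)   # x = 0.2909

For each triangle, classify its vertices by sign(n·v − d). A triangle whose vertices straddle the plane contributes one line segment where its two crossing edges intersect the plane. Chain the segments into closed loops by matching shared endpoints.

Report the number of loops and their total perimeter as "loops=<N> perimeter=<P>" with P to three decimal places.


loops=2 perimeter=7.509

Straddling triangles (20 of 40):
  (v2,v5,v6) [++-] → (0.2909, 0.895231, 0.101294)–(0.2909, 0.755817, 0)  len=0.1723
  (v2,v6,v3) [+-+] → (0.2909, 0.755817, 0)–(0.2909, 0.779371, -0.0171118)  len=0.0291
  (v3,v6,v7) [+-+] → (0.2909, 0.779371, -0.0171118)–(0.2909, 0.895231, -0.101294)  len=0.1432
  (v4,v8,v5) [+-+] → (0.2909, 2, 0)–(0.2909, 1.45263, 0.643403)  len=0.8447
  (v5,v8,v9) [+--] → (0.2909, 1.45263, 0.643403)–(0.2909, 1.40449, 0.7)  len=0.0743
  (v5,v9,v6) [+--] → (0.2909, 1.40449, 0.7)–(0.2909, 0.895231, 0.101294)  len=0.7860
  (v6,v10,v7) [--+] → (0.2909, 1.30916, -0.587927)–(0.2909, 0.895231, -0.101294)  len=0.6389
  (v7,v10,v11) [+--] → (0.2909, 1.30916, -0.587927)–(0.2909, 1.40449, -0.7)  len=0.1471
  (v7,v11,v4) [+-+] → (0.2909, 1.40449, -0.7)–(0.2909, 1.87671, -0.144941)  len=0.7288
  (v4,v11,v8) [+--] → (0.2909, 1.87671, -0.144941)–(0.2909, 2, 0)  len=0.1903
  (v12,v16,v13) [-+-] → (0.2909, -2, 0)–(0.2909, -1.87671, 0.144941)  len=0.1903
  (v13,v16,v17) [-++] → (0.2909, -1.87671, 0.144941)–(0.2909, -1.40449, 0.7)  len=0.7288
  (v13,v17,v14) [-+-] → (0.2909, -1.40449, 0.7)–(0.2909, -1.30916, 0.587927)  len=0.1471
  (v14,v17,v18) [-+-] → (0.2909, -1.30916, 0.587927)–(0.2909, -0.895231, 0.101294)  len=0.6389
  (v15,v18,v19) [--+] → (0.2909, -0.895231, -0.101294)–(0.2909, -1.40449, -0.7)  len=0.7860
  (v15,v19,v12) [-+-] → (0.2909, -1.40449, -0.7)–(0.2909, -1.45263, -0.643403)  len=0.0743
  (v12,v19,v16) [-++] → (0.2909, -1.45263, -0.643403)–(0.2909, -2, 0)  len=0.8447
  (v17,v1,v18) [++-] → (0.2909, -0.779371, 0.0171118)–(0.2909, -0.895231, 0.101294)  len=0.1432
  (v18,v1,v2) [-++] → (0.2909, -0.779371, 0.0171118)–(0.2909, -0.755817, 0)  len=0.0291
  (v18,v2,v19) [-++] → (0.2909, -0.755817, 0)–(0.2909, -0.895231, -0.101294)  len=0.1723

Chained into 2 loop(s):
  loop 1: 10 segments, perimeter = 3.7547
  loop 2: 10 segments, perimeter = 3.7547
Total perimeter = 7.509


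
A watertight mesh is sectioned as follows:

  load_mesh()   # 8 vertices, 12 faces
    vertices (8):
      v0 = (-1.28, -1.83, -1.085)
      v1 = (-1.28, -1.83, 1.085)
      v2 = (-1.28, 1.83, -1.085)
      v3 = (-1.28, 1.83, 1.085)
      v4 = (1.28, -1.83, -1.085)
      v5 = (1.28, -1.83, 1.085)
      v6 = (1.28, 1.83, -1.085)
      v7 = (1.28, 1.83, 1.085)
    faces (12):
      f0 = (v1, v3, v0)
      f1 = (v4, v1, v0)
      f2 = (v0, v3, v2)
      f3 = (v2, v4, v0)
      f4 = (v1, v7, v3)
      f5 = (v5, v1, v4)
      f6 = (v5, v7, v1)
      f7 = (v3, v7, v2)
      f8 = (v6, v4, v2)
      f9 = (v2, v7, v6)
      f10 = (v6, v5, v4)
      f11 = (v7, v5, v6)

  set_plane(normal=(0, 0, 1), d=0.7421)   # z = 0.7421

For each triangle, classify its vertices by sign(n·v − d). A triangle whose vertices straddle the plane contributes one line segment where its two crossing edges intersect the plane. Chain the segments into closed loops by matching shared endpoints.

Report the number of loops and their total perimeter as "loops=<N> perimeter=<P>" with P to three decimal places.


loops=1 perimeter=12.440

Straddling triangles (8 of 12):
  (v1,v3,v0) [++-] → (-1.28, 1.25165, 0.7421)–(-1.28, -1.83, 0.7421)  len=3.0817
  (v4,v1,v0) [-+-] → (-0.875473, -1.83, 0.7421)–(-1.28, -1.83, 0.7421)  len=0.4045
  (v0,v3,v2) [-+-] → (-1.28, 1.25165, 0.7421)–(-1.28, 1.83, 0.7421)  len=0.5783
  (v5,v1,v4) [++-] → (-0.875473, -1.83, 0.7421)–(1.28, -1.83, 0.7421)  len=2.1555
  (v3,v7,v2) [++-] → (0.875473, 1.83, 0.7421)–(-1.28, 1.83, 0.7421)  len=2.1555
  (v2,v7,v6) [-+-] → (0.875473, 1.83, 0.7421)–(1.28, 1.83, 0.7421)  len=0.4045
  (v6,v5,v4) [-+-] → (1.28, -1.25165, 0.7421)–(1.28, -1.83, 0.7421)  len=0.5783
  (v7,v5,v6) [++-] → (1.28, -1.25165, 0.7421)–(1.28, 1.83, 0.7421)  len=3.0817

Chained into 1 loop(s):
  loop 1: 8 segments, perimeter = 12.4400
Total perimeter = 12.440


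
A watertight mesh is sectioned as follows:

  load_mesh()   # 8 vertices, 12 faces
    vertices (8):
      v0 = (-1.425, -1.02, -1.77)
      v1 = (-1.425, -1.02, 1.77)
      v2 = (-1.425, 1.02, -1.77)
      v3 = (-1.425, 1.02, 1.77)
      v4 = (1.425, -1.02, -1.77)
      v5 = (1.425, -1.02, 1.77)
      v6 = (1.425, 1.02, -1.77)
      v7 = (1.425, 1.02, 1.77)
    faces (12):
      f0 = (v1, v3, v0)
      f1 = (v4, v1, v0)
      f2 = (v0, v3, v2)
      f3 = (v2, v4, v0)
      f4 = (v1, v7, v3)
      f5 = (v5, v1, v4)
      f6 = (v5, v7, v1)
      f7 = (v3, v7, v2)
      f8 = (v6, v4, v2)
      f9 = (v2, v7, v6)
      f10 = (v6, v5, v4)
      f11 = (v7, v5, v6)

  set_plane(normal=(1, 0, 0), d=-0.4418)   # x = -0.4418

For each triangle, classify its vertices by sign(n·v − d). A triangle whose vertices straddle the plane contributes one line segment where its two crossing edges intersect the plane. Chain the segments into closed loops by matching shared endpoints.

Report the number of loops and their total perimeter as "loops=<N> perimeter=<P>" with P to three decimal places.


Straddling triangles (8 of 12):
  (v4,v1,v0) [+--] → (-0.4418, -1.02, 0.548762)–(-0.4418, -1.02, -1.77)  len=2.3188
  (v2,v4,v0) [-+-] → (-0.4418, 0.316236, -1.77)–(-0.4418, -1.02, -1.77)  len=1.3362
  (v1,v7,v3) [-+-] → (-0.4418, -0.316236, 1.77)–(-0.4418, 1.02, 1.77)  len=1.3362
  (v5,v1,v4) [+-+] → (-0.4418, -1.02, 1.77)–(-0.4418, -1.02, 0.548762)  len=1.2212
  (v5,v7,v1) [++-] → (-0.4418, -0.316236, 1.77)–(-0.4418, -1.02, 1.77)  len=0.7038
  (v3,v7,v2) [-+-] → (-0.4418, 1.02, 1.77)–(-0.4418, 1.02, -0.548762)  len=2.3188
  (v6,v4,v2) [++-] → (-0.4418, 0.316236, -1.77)–(-0.4418, 1.02, -1.77)  len=0.7038
  (v2,v7,v6) [-++] → (-0.4418, 1.02, -0.548762)–(-0.4418, 1.02, -1.77)  len=1.2212

Chained into 1 loop(s):
  loop 1: 8 segments, perimeter = 11.1600
Total perimeter = 11.160

loops=1 perimeter=11.160


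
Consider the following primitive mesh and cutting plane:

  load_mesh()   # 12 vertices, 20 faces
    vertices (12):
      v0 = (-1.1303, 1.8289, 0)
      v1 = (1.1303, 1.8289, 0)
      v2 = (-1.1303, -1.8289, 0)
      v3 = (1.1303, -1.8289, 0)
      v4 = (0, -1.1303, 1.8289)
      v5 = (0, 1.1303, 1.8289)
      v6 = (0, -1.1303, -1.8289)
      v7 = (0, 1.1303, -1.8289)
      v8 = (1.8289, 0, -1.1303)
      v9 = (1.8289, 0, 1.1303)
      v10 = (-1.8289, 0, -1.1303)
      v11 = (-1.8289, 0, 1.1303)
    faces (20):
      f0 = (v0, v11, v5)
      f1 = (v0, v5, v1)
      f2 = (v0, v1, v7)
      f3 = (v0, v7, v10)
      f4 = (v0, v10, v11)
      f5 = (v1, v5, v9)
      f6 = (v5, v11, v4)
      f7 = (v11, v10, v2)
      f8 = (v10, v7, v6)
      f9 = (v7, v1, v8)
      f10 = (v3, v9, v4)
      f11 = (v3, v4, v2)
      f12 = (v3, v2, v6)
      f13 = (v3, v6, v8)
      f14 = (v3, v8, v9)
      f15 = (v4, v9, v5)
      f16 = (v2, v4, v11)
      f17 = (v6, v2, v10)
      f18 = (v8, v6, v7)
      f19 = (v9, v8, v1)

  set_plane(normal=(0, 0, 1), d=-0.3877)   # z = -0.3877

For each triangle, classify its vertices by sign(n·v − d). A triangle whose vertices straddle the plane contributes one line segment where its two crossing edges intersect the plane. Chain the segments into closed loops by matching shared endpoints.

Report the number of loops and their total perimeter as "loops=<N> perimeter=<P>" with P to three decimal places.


Straddling triangles (10 of 20):
  (v0,v1,v7) [++-] → (0.890693, 1.68081, -0.3877)–(-0.890693, 1.68081, -0.3877)  len=1.7814
  (v0,v7,v10) [+--] → (-0.890693, 1.68081, -0.3877)–(-1.36992, 1.20158, -0.3877)  len=0.6777
  (v0,v10,v11) [+-+] → (-1.36992, 1.20158, -0.3877)–(-1.8289, 0, -0.3877)  len=1.2863
  (v11,v10,v2) [+-+] → (-1.8289, 0, -0.3877)–(-1.36992, -1.20158, -0.3877)  len=1.2863
  (v7,v1,v8) [-+-] → (0.890693, 1.68081, -0.3877)–(1.36992, 1.20158, -0.3877)  len=0.6777
  (v3,v2,v6) [++-] → (-0.890693, -1.68081, -0.3877)–(0.890693, -1.68081, -0.3877)  len=1.7814
  (v3,v6,v8) [+--] → (0.890693, -1.68081, -0.3877)–(1.36992, -1.20158, -0.3877)  len=0.6777
  (v3,v8,v9) [+-+] → (1.36992, -1.20158, -0.3877)–(1.8289, 0, -0.3877)  len=1.2863
  (v6,v2,v10) [-+-] → (-0.890693, -1.68081, -0.3877)–(-1.36992, -1.20158, -0.3877)  len=0.6777
  (v9,v8,v1) [+-+] → (1.8289, 0, -0.3877)–(1.36992, 1.20158, -0.3877)  len=1.2863

Chained into 1 loop(s):
  loop 1: 10 segments, perimeter = 11.4187
Total perimeter = 11.419

loops=1 perimeter=11.419


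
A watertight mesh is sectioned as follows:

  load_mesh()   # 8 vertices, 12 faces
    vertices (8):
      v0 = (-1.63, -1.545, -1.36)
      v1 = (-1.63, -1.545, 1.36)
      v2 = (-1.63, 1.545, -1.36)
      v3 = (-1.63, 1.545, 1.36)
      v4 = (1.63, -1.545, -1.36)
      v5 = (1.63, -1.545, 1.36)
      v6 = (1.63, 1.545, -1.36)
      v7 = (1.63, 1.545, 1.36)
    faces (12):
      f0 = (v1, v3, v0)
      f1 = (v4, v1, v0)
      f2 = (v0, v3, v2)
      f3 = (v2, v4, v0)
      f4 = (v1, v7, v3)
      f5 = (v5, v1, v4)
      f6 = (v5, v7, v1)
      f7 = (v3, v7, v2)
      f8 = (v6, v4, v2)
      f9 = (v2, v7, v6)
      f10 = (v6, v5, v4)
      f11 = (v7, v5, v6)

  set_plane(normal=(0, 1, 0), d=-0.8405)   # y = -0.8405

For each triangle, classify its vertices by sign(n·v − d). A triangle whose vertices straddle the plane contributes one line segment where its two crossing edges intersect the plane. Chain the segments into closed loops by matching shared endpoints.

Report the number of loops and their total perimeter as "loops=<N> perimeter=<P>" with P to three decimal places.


Straddling triangles (8 of 12):
  (v1,v3,v0) [-+-] → (-1.63, -0.8405, 1.36)–(-1.63, -0.8405, -0.739858)  len=2.0999
  (v0,v3,v2) [-++] → (-1.63, -0.8405, -0.739858)–(-1.63, -0.8405, -1.36)  len=0.6201
  (v2,v4,v0) [+--] → (0.886741, -0.8405, -1.36)–(-1.63, -0.8405, -1.36)  len=2.5167
  (v1,v7,v3) [-++] → (-0.886741, -0.8405, 1.36)–(-1.63, -0.8405, 1.36)  len=0.7433
  (v5,v7,v1) [-+-] → (1.63, -0.8405, 1.36)–(-0.886741, -0.8405, 1.36)  len=2.5167
  (v6,v4,v2) [+-+] → (1.63, -0.8405, -1.36)–(0.886741, -0.8405, -1.36)  len=0.7433
  (v6,v5,v4) [+--] → (1.63, -0.8405, 0.739858)–(1.63, -0.8405, -1.36)  len=2.0999
  (v7,v5,v6) [+-+] → (1.63, -0.8405, 1.36)–(1.63, -0.8405, 0.739858)  len=0.6201

Chained into 1 loop(s):
  loop 1: 8 segments, perimeter = 11.9600
Total perimeter = 11.960

loops=1 perimeter=11.960


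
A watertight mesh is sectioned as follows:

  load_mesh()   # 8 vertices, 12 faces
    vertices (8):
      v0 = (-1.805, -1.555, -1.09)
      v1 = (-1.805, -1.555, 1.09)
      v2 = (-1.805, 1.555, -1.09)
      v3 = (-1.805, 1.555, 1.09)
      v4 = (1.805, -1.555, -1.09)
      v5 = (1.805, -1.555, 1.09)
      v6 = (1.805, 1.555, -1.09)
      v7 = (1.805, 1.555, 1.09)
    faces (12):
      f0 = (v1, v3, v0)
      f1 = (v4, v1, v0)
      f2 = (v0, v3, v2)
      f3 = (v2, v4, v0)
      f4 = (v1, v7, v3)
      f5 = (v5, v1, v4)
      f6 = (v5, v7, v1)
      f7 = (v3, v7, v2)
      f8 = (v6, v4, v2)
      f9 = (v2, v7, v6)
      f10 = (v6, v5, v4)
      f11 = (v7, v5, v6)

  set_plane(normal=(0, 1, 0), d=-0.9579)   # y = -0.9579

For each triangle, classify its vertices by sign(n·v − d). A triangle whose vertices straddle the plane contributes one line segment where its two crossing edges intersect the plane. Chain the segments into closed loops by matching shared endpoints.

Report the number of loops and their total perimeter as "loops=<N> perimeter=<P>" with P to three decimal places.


loops=1 perimeter=11.580

Straddling triangles (8 of 12):
  (v1,v3,v0) [-+-] → (-1.805, -0.9579, 1.09)–(-1.805, -0.9579, -0.671454)  len=1.7615
  (v0,v3,v2) [-++] → (-1.805, -0.9579, -0.671454)–(-1.805, -0.9579, -1.09)  len=0.4185
  (v2,v4,v0) [+--] → (1.1119, -0.9579, -1.09)–(-1.805, -0.9579, -1.09)  len=2.9169
  (v1,v7,v3) [-++] → (-1.1119, -0.9579, 1.09)–(-1.805, -0.9579, 1.09)  len=0.6931
  (v5,v7,v1) [-+-] → (1.805, -0.9579, 1.09)–(-1.1119, -0.9579, 1.09)  len=2.9169
  (v6,v4,v2) [+-+] → (1.805, -0.9579, -1.09)–(1.1119, -0.9579, -1.09)  len=0.6931
  (v6,v5,v4) [+--] → (1.805, -0.9579, 0.671454)–(1.805, -0.9579, -1.09)  len=1.7615
  (v7,v5,v6) [+-+] → (1.805, -0.9579, 1.09)–(1.805, -0.9579, 0.671454)  len=0.4185

Chained into 1 loop(s):
  loop 1: 8 segments, perimeter = 11.5800
Total perimeter = 11.580


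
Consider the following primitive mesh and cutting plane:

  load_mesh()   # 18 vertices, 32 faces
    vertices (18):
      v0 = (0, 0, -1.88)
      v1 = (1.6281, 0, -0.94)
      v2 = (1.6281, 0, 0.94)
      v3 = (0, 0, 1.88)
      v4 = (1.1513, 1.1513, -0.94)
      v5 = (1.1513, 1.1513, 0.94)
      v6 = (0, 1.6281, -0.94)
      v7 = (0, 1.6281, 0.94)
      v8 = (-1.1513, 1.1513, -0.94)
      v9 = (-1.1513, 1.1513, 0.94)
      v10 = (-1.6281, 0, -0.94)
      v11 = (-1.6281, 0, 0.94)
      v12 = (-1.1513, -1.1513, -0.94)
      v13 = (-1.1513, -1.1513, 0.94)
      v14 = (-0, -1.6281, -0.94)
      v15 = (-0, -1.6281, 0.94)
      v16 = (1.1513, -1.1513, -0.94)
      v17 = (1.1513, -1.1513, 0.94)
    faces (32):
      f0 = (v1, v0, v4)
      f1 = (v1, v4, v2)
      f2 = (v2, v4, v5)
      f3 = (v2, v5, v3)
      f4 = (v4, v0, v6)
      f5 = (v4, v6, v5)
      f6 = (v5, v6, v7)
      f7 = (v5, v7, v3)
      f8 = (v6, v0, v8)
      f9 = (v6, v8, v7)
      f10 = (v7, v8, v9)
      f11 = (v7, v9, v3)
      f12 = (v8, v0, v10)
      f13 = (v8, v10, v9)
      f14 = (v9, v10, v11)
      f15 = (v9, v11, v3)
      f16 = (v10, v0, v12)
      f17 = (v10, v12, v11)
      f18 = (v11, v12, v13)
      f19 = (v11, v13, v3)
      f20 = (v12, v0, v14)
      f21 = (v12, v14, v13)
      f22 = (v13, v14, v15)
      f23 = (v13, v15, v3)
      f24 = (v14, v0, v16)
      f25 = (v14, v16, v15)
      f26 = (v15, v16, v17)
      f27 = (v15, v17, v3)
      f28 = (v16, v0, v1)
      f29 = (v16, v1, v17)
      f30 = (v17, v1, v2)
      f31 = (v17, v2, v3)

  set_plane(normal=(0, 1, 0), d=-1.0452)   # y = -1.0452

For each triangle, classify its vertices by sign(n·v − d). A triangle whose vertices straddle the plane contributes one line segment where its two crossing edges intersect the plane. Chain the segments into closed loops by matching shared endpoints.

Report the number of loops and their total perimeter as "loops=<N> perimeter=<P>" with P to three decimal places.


loops=1 perimeter=8.752

Straddling triangles (12 of 32):
  (v10,v0,v12) [++-] → (-1.0452, -1.0452, -1.02663)–(-1.19524, -1.0452, -0.94)  len=0.1733
  (v10,v12,v11) [+-+] → (-1.19524, -1.0452, -0.94)–(-1.19524, -1.0452, -0.766745)  len=0.1733
  (v11,v12,v13) [+--] → (-1.19524, -1.0452, -0.766745)–(-1.19524, -1.0452, 0.94)  len=1.7067
  (v11,v13,v3) [+-+] → (-1.19524, -1.0452, 0.94)–(-1.0452, -1.0452, 1.02663)  len=0.1733
  (v12,v0,v14) [-+-] → (-1.0452, -1.0452, -1.02663)–(0, -1.0452, -1.27654)  len=1.0747
  (v13,v15,v3) [--+] → (0, -1.0452, 1.27654)–(-1.0452, -1.0452, 1.02663)  len=1.0747
  (v14,v0,v16) [-+-] → (0, -1.0452, -1.27654)–(1.0452, -1.0452, -1.02663)  len=1.0747
  (v15,v17,v3) [--+] → (1.0452, -1.0452, 1.02663)–(0, -1.0452, 1.27654)  len=1.0747
  (v16,v0,v1) [-++] → (1.0452, -1.0452, -1.02663)–(1.19524, -1.0452, -0.94)  len=0.1733
  (v16,v1,v17) [-+-] → (1.19524, -1.0452, -0.94)–(1.19524, -1.0452, 0.766745)  len=1.7067
  (v17,v1,v2) [-++] → (1.19524, -1.0452, 0.766745)–(1.19524, -1.0452, 0.94)  len=0.1733
  (v17,v2,v3) [-++] → (1.19524, -1.0452, 0.94)–(1.0452, -1.0452, 1.02663)  len=0.1733

Chained into 1 loop(s):
  loop 1: 12 segments, perimeter = 8.7517
Total perimeter = 8.752


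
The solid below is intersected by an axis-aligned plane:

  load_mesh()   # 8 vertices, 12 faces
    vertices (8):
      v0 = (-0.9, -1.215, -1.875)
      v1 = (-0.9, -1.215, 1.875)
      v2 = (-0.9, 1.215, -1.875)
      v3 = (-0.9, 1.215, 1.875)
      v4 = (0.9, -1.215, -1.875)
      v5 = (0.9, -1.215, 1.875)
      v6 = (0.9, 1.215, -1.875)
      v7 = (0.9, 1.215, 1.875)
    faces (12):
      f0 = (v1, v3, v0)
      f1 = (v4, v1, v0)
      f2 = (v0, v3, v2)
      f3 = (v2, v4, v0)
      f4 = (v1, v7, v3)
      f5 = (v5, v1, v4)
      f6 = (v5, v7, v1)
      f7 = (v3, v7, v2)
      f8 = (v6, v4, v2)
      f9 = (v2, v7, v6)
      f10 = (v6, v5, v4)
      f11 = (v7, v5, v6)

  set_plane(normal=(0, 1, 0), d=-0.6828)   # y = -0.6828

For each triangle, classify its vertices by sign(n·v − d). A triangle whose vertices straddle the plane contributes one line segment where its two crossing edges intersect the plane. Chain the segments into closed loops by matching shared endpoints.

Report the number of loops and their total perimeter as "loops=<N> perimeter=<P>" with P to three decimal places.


loops=1 perimeter=11.100

Straddling triangles (8 of 12):
  (v1,v3,v0) [-+-] → (-0.9, -0.6828, 1.875)–(-0.9, -0.6828, -1.0537)  len=2.9287
  (v0,v3,v2) [-++] → (-0.9, -0.6828, -1.0537)–(-0.9, -0.6828, -1.875)  len=0.8213
  (v2,v4,v0) [+--] → (0.505778, -0.6828, -1.875)–(-0.9, -0.6828, -1.875)  len=1.4058
  (v1,v7,v3) [-++] → (-0.505778, -0.6828, 1.875)–(-0.9, -0.6828, 1.875)  len=0.3942
  (v5,v7,v1) [-+-] → (0.9, -0.6828, 1.875)–(-0.505778, -0.6828, 1.875)  len=1.4058
  (v6,v4,v2) [+-+] → (0.9, -0.6828, -1.875)–(0.505778, -0.6828, -1.875)  len=0.3942
  (v6,v5,v4) [+--] → (0.9, -0.6828, 1.0537)–(0.9, -0.6828, -1.875)  len=2.9287
  (v7,v5,v6) [+-+] → (0.9, -0.6828, 1.875)–(0.9, -0.6828, 1.0537)  len=0.8213

Chained into 1 loop(s):
  loop 1: 8 segments, perimeter = 11.1000
Total perimeter = 11.100


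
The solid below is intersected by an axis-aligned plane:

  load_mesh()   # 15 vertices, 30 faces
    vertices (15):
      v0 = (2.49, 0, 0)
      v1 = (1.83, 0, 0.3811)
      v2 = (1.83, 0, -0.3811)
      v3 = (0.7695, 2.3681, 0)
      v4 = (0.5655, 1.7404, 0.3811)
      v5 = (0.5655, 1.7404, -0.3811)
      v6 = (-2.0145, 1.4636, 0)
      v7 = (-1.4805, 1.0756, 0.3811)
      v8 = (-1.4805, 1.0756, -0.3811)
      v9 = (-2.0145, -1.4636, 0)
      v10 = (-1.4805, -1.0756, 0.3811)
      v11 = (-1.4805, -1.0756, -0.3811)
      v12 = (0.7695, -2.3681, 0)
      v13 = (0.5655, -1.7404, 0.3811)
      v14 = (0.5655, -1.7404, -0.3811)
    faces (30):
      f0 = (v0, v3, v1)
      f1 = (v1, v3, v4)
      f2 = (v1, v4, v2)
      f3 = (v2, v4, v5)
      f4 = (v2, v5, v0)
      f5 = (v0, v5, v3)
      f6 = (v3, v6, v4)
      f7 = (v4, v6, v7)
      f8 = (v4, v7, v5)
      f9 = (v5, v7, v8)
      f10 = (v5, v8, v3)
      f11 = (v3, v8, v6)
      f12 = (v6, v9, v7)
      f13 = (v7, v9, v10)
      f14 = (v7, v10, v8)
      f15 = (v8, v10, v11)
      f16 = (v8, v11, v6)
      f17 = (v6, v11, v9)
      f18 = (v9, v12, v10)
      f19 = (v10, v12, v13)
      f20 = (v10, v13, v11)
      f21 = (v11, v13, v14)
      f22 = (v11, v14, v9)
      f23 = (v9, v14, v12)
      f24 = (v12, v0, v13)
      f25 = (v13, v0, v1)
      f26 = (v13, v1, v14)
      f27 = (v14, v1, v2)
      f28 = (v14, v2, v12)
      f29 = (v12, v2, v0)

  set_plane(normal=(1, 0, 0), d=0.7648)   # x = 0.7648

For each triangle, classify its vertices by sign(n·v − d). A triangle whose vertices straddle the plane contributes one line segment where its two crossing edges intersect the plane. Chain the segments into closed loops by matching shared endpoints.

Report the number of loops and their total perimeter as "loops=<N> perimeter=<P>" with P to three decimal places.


loops=2 perimeter=5.437

Straddling triangles (16 of 30):
  (v1,v3,v4) [++-] → (0.7648, 2.35364, 0.00878025)–(0.7648, 1.46609, 0.3811)  len=0.9625
  (v1,v4,v2) [+-+] → (0.7648, 1.46609, 0.3811)–(0.7648, 1.46609, 0.260968)  len=0.1201
  (v2,v4,v5) [+--] → (0.7648, 1.46609, 0.260968)–(0.7648, 1.46609, -0.3811)  len=0.6421
  (v2,v5,v0) [+-+] → (0.7648, 1.46609, -0.3811)–(0.7648, 1.56017, -0.341634)  len=0.1020
  (v0,v5,v3) [+-+] → (0.7648, 1.56017, -0.341634)–(0.7648, 2.35364, -0.00878025)  len=0.8605
  (v3,v6,v4) [+--] → (0.7648, 2.36657, 0)–(0.7648, 2.35364, 0.00878025)  len=0.0156
  (v5,v8,v3) [--+] → (0.7648, 2.3654, -0.000796076)–(0.7648, 2.35364, -0.00878025)  len=0.0142
  (v3,v8,v6) [+--] → (0.7648, 2.3654, -0.000796076)–(0.7648, 2.36657, 0)  len=0.0014
  (v9,v12,v10) [-+-] → (0.7648, -2.36657, 0)–(0.7648, -2.3654, 0.000796076)  len=0.0014
  (v10,v12,v13) [-+-] → (0.7648, -2.3654, 0.000796076)–(0.7648, -2.35364, 0.00878025)  len=0.0142
  (v9,v14,v12) [--+] → (0.7648, -2.35364, -0.00878025)–(0.7648, -2.36657, 0)  len=0.0156
  (v12,v0,v13) [++-] → (0.7648, -1.56017, 0.341634)–(0.7648, -2.35364, 0.00878025)  len=0.8605
  (v13,v0,v1) [-++] → (0.7648, -1.56017, 0.341634)–(0.7648, -1.46609, 0.3811)  len=0.1020
  (v13,v1,v14) [-+-] → (0.7648, -1.46609, 0.3811)–(0.7648, -1.46609, -0.260968)  len=0.6421
  (v14,v1,v2) [-++] → (0.7648, -1.46609, -0.260968)–(0.7648, -1.46609, -0.3811)  len=0.1201
  (v14,v2,v12) [-++] → (0.7648, -1.46609, -0.3811)–(0.7648, -2.35364, -0.00878025)  len=0.9625

Chained into 2 loop(s):
  loop 1: 8 segments, perimeter = 2.7184
  loop 2: 8 segments, perimeter = 2.7184
Total perimeter = 5.437


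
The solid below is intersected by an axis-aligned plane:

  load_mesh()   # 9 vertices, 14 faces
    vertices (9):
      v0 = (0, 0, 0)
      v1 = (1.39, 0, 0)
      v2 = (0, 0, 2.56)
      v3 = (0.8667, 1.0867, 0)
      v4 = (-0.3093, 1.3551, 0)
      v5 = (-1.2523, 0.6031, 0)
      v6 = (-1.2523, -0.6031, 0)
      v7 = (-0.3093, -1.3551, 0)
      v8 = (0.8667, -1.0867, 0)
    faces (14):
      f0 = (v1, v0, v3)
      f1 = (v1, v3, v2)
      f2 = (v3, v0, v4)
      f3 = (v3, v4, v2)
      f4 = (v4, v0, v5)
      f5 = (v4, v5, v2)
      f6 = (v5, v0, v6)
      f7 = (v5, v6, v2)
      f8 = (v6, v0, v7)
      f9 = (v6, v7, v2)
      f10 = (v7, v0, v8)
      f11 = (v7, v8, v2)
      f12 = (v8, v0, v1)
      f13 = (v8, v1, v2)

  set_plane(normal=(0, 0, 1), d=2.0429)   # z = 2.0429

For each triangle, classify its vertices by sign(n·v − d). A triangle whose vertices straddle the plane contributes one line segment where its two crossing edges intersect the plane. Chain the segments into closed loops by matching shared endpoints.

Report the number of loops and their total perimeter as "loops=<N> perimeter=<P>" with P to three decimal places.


loops=1 perimeter=1.705

Straddling triangles (7 of 14):
  (v1,v3,v2) [--+] → (0.175067, 0.219505, 2.0429)–(0.280769, 0, 2.0429)  len=0.2436
  (v3,v4,v2) [--+] → (-0.0624762, 0.27372, 2.0429)–(0.175067, 0.219505, 2.0429)  len=0.2437
  (v4,v5,v2) [--+] → (-0.252955, 0.121821, 2.0429)–(-0.0624762, 0.27372, 2.0429)  len=0.2436
  (v5,v6,v2) [--+] → (-0.252955, -0.121821, 2.0429)–(-0.252955, 0.121821, 2.0429)  len=0.2436
  (v6,v7,v2) [--+] → (-0.0624762, -0.27372, 2.0429)–(-0.252955, -0.121821, 2.0429)  len=0.2436
  (v7,v8,v2) [--+] → (0.175067, -0.219505, 2.0429)–(-0.0624762, -0.27372, 2.0429)  len=0.2437
  (v8,v1,v2) [--+] → (0.280769, 0, 2.0429)–(0.175067, -0.219505, 2.0429)  len=0.2436

Chained into 1 loop(s):
  loop 1: 7 segments, perimeter = 1.7055
Total perimeter = 1.705


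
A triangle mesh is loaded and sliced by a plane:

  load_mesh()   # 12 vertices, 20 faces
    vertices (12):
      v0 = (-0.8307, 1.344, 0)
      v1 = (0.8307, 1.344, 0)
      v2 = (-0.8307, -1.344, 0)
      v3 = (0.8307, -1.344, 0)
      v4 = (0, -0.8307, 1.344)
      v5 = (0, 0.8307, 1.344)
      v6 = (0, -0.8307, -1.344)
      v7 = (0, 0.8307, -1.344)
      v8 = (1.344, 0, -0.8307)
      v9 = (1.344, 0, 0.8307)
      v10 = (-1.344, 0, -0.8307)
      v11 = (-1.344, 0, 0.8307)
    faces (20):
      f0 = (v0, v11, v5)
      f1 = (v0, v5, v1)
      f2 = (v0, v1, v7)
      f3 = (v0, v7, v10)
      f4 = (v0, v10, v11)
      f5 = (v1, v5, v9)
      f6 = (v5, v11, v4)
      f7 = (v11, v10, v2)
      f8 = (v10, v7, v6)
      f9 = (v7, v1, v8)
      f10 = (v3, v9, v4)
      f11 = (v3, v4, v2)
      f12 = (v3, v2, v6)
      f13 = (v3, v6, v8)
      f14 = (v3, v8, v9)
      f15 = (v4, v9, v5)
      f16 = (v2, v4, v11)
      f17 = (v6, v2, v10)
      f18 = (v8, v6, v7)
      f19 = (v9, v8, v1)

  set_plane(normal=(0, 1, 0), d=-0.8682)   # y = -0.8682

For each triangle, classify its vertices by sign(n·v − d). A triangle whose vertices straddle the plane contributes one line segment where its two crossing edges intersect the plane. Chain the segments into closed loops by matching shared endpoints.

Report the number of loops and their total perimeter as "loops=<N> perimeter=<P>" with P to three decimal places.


loops=1 perimeter=6.803

Straddling triangles (8 of 20):
  (v11,v10,v2) [++-] → (-1.01242, -0.8682, -0.294083)–(-1.01242, -0.8682, 0.294083)  len=0.5882
  (v3,v9,v4) [-++] → (1.01242, -0.8682, 0.294083)–(0.0606882, -0.8682, 1.24581)  len=1.3459
  (v3,v4,v2) [-+-] → (0.0606882, -0.8682, 1.24581)–(-0.0606882, -0.8682, 1.24581)  len=0.1214
  (v3,v2,v6) [--+] → (-0.0606882, -0.8682, -1.24581)–(0.0606882, -0.8682, -1.24581)  len=0.1214
  (v3,v6,v8) [-++] → (0.0606882, -0.8682, -1.24581)–(1.01242, -0.8682, -0.294083)  len=1.3459
  (v3,v8,v9) [-++] → (1.01242, -0.8682, -0.294083)–(1.01242, -0.8682, 0.294083)  len=0.5882
  (v2,v4,v11) [-++] → (-0.0606882, -0.8682, 1.24581)–(-1.01242, -0.8682, 0.294083)  len=1.3459
  (v6,v2,v10) [+-+] → (-0.0606882, -0.8682, -1.24581)–(-1.01242, -0.8682, -0.294083)  len=1.3459

Chained into 1 loop(s):
  loop 1: 8 segments, perimeter = 6.8029
Total perimeter = 6.803


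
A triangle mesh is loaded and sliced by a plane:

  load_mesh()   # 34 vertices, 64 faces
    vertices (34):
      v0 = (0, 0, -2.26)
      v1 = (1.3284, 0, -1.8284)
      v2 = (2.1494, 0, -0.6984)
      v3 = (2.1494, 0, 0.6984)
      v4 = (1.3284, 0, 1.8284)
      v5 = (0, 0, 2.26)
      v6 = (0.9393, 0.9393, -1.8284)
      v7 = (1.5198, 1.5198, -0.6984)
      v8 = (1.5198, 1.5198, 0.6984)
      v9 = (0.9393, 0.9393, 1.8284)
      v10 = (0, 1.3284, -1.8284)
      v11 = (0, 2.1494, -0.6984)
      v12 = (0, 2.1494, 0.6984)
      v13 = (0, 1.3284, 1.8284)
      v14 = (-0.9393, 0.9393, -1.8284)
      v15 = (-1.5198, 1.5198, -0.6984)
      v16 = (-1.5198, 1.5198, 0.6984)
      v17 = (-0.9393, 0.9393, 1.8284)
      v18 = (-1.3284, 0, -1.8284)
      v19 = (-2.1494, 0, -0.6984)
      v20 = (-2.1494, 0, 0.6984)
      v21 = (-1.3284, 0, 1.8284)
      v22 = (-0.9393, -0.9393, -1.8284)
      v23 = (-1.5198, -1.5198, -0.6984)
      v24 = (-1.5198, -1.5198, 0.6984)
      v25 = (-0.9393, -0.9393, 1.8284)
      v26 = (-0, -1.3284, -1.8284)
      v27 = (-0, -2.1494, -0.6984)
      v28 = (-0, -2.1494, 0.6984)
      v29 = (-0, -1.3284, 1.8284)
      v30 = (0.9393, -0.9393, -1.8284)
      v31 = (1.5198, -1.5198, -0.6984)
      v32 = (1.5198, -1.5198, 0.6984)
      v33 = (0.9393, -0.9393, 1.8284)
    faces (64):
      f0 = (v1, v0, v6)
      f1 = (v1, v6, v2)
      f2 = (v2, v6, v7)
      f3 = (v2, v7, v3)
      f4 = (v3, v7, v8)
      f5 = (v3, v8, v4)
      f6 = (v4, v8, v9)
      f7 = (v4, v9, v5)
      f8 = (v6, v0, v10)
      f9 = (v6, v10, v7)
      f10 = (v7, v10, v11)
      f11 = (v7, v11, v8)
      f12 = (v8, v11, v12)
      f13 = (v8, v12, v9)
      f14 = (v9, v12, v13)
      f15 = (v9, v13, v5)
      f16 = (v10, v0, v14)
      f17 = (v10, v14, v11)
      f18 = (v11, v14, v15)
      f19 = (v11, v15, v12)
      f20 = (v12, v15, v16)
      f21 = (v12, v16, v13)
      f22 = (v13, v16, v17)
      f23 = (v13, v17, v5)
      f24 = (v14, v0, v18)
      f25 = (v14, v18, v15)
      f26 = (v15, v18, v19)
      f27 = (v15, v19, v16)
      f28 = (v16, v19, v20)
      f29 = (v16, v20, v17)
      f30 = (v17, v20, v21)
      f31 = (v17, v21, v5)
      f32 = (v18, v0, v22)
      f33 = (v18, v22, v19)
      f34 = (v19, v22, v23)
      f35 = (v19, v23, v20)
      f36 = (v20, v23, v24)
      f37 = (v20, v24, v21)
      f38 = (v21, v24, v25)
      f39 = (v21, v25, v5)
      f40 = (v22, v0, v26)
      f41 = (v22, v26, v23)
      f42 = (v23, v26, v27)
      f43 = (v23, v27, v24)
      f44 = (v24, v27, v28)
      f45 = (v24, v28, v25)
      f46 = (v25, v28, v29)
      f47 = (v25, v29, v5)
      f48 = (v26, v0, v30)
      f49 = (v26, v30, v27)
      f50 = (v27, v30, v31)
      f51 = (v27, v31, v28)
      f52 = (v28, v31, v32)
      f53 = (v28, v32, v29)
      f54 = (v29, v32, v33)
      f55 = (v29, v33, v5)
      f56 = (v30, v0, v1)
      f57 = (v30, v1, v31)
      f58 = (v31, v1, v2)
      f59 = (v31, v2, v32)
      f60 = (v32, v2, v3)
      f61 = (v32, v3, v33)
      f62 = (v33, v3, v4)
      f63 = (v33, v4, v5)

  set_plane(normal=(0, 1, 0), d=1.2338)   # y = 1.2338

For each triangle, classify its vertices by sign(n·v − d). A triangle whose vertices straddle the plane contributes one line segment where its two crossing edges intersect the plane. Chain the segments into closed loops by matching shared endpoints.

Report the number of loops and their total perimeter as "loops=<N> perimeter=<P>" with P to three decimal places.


Straddling triangles (20 of 64):
  (v2,v6,v7) [--+] → (1.2338, 1.2338, -1.25513)–(1.63828, 1.2338, -0.6984)  len=0.6881
  (v2,v7,v3) [-+-] → (1.63828, 1.2338, -0.6984)–(1.63828, 1.2338, -0.435546)  len=0.2629
  (v3,v7,v8) [-++] → (1.63828, 1.2338, -0.435546)–(1.63828, 1.2338, 0.6984)  len=1.1339
  (v3,v8,v4) [-+-] → (1.63828, 1.2338, 0.6984)–(1.48378, 1.2338, 0.911046)  len=0.2628
  (v4,v8,v9) [-+-] → (1.48378, 1.2338, 0.911046)–(1.2338, 1.2338, 1.25513)  len=0.4253
  (v6,v0,v10) [--+] → (0, 1.2338, -1.85914)–(0.228367, 1.2338, -1.8284)  len=0.2304
  (v6,v10,v7) [-++] → (0.228367, 1.2338, -1.8284)–(1.2338, 1.2338, -1.25513)  len=1.1574
  (v8,v12,v9) [++-] → (0.710704, 1.2338, 1.55339)–(1.2338, 1.2338, 1.25513)  len=0.6022
  (v9,v12,v13) [-++] → (0.710704, 1.2338, 1.55339)–(0.228367, 1.2338, 1.8284)  len=0.5552
  (v9,v13,v5) [-+-] → (0.228367, 1.2338, 1.8284)–(0, 1.2338, 1.85914)  len=0.2304
  (v10,v0,v14) [+--] → (0, 1.2338, -1.85914)–(-0.228367, 1.2338, -1.8284)  len=0.2304
  (v10,v14,v11) [+-+] → (-0.228367, 1.2338, -1.8284)–(-0.710704, 1.2338, -1.55339)  len=0.5552
  (v11,v14,v15) [+-+] → (-0.710704, 1.2338, -1.55339)–(-1.2338, 1.2338, -1.25513)  len=0.6022
  (v13,v16,v17) [++-] → (-1.2338, 1.2338, 1.25513)–(-0.228367, 1.2338, 1.8284)  len=1.1574
  (v13,v17,v5) [+--] → (-0.228367, 1.2338, 1.8284)–(0, 1.2338, 1.85914)  len=0.2304
  (v14,v18,v15) [--+] → (-1.48378, 1.2338, -0.911046)–(-1.2338, 1.2338, -1.25513)  len=0.4253
  (v15,v18,v19) [+--] → (-1.48378, 1.2338, -0.911046)–(-1.63828, 1.2338, -0.6984)  len=0.2628
  (v15,v19,v16) [+-+] → (-1.63828, 1.2338, -0.6984)–(-1.63828, 1.2338, 0.435546)  len=1.1339
  (v16,v19,v20) [+--] → (-1.63828, 1.2338, 0.435546)–(-1.63828, 1.2338, 0.6984)  len=0.2629
  (v16,v20,v17) [+--] → (-1.63828, 1.2338, 0.6984)–(-1.2338, 1.2338, 1.25513)  len=0.6881

Chained into 1 loop(s):
  loop 1: 20 segments, perimeter = 11.0974
Total perimeter = 11.097

loops=1 perimeter=11.097
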